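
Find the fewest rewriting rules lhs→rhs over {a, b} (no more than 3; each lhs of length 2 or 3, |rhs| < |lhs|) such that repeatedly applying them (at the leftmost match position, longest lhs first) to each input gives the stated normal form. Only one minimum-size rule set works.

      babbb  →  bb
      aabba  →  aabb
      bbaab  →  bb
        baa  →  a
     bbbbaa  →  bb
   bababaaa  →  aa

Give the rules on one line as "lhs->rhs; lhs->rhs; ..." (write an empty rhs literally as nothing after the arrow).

ba->; bba->bb; bbb->bb

  | babbb => bbb => bb
  | aabba => aabb
  | bbaab => bbab => bbb => bb
  | baa => a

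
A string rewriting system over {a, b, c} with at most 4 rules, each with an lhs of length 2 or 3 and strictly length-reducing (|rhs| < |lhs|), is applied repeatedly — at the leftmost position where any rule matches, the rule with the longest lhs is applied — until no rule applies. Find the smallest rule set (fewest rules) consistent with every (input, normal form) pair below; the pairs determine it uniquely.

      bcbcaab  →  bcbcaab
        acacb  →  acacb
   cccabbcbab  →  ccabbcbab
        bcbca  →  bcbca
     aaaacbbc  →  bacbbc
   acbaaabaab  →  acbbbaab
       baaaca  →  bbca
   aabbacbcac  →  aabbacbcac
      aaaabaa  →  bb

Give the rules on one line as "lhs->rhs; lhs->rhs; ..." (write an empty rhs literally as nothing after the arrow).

aaa->b; aba->aa; ccc->cc

  | bcbcaab
  | acacb
  | cccabbcbab => ccabbcbab
  | bcbca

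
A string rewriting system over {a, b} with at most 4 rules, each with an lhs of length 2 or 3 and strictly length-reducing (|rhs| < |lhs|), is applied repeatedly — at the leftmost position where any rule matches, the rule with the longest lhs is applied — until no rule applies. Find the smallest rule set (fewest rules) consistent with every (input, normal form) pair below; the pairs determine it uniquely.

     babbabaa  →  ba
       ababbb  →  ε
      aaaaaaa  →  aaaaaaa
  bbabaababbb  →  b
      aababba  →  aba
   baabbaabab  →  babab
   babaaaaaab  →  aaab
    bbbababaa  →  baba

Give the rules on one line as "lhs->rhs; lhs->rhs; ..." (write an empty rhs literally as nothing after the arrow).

abb->b; baa->; bb->; bba->b

  | babbabaa => bbabaa => bbaa => ba
  | ababbb => abbb => bb => ε
  | aaaaaaa
  | bbabaababbb => bbaababbb => bababbb => babbb => bbb => b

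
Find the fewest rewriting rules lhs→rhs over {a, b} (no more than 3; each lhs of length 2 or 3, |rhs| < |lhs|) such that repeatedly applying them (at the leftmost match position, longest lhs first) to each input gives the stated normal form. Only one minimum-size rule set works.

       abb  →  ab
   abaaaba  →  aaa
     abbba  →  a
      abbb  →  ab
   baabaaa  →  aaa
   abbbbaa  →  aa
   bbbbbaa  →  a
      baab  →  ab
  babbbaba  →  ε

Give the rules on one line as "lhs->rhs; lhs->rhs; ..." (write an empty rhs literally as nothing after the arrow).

  | abb => ab
  | abaaaba => aaaba => aaa
  | abbba => abba => aba => a
  | abbb => abb => ab

ba->; bb->b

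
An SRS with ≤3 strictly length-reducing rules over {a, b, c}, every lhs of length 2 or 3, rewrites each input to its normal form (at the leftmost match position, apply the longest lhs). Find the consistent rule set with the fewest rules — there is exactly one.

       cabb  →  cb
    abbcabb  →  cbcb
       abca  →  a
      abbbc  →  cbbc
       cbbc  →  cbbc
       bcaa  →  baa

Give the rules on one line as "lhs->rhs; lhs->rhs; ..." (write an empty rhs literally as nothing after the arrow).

  | cabb => abb => cb
  | abbcabb => cbcabb => cbabb => cbcb
  | abca => cca => ca => a
  | abbbc => cbbc

ab->c; ca->a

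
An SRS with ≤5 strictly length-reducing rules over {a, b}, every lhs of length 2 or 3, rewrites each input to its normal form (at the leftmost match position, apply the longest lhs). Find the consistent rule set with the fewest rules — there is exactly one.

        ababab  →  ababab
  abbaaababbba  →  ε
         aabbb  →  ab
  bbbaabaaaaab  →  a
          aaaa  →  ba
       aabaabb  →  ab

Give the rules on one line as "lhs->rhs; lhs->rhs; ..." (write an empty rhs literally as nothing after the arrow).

aa->; aaa->b; abb->b; bb->a

  | ababab
  | abbaaababbba => baaababbba => bbbabbba => ababbba => abbba => bba => aa => ε
  | aabbb => bbb => ab
  | bbbaabaaaaab => abaabaaaaab => abbaaaaab => baaaaab => bbaab => aaab => bb => a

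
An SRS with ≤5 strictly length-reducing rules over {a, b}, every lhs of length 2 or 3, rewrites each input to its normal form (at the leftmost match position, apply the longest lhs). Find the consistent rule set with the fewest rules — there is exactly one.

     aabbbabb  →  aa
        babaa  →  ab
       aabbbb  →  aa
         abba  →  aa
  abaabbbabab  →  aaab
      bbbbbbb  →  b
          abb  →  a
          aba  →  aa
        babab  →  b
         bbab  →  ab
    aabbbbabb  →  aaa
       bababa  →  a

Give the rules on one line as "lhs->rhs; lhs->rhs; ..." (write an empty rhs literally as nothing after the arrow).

  | aabbbabb => aababb => aabb => aa
  | babaa => baa => ab
  | aabbbb => aabb => aa
  | abba => aa

ba->a; baa->ab; bab->b; bb->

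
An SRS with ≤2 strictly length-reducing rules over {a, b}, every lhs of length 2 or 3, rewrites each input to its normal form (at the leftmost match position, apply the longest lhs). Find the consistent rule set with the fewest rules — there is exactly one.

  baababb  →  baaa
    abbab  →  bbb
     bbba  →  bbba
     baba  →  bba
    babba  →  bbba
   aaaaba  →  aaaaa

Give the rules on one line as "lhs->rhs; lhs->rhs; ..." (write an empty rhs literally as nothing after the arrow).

aab->aa; ab->b

  | baababb => baaabb => baaab => baaa
  | abbab => bbab => bbb
  | bbba
  | baba => bba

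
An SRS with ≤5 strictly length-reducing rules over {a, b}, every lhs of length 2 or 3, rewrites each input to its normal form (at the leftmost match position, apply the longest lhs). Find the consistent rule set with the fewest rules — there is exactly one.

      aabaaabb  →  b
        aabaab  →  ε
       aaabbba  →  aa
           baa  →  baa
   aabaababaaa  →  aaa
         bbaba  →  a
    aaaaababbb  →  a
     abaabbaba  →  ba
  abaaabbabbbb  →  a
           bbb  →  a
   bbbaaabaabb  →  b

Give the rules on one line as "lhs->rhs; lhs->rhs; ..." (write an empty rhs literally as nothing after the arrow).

  | aabaaabb => abaaabb => aaabb => aabb => abb => b
  | aabaab => abaab => aab => ab => ε
  | aaabbba => aabbba => abbba => bba => aa
  | baa

aab->ab; ab->; bb->a; bbb->bb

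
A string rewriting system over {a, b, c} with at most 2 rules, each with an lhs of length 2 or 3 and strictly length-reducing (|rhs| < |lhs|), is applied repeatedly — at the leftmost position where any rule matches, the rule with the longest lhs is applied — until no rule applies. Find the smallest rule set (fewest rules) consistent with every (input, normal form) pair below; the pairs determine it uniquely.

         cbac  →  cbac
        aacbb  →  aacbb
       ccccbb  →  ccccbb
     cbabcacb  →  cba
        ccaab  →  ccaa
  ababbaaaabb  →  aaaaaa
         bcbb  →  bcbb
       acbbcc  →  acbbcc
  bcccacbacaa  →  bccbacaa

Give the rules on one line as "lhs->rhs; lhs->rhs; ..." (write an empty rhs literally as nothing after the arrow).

ab->a; cac->

  | cbac
  | aacbb
  | ccccbb
  | cbabcacb => cbacacb => cbab => cba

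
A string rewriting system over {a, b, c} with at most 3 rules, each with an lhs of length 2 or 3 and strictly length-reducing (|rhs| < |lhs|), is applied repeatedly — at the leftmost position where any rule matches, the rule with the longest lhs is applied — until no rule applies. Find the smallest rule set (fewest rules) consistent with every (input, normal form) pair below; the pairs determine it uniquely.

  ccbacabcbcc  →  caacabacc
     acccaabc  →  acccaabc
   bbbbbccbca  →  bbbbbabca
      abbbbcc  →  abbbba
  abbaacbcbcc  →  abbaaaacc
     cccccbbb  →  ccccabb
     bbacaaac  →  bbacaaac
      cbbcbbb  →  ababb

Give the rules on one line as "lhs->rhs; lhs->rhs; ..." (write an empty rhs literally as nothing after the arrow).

  | ccbacabcbcc => caacabcbcc => caacabacc
  | acccaabc
  | bbbbbccbca => bbbbbabca
  | abbbbcc => abbbba

bcc->ba; cb->a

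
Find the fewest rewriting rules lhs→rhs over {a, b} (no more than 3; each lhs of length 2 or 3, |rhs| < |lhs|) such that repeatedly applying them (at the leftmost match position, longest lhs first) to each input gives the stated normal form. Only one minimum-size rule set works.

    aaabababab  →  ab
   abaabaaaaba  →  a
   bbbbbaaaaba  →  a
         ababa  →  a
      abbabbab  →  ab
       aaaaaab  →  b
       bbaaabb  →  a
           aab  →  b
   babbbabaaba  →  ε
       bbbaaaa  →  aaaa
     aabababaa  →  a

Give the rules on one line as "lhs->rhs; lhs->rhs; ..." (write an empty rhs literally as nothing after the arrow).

  | aaabababab => abababab => ababab => abab => ab
  | abaabaaaaba => aabaaaaba => baaaaba => aaaba => aba => a
  | bbbbbaaaaba => abbbaaaaba => aabaaaaba => baaaaba => aaaba => aba => a
  | ababa => aba => a

aab->b; ba->; bb->a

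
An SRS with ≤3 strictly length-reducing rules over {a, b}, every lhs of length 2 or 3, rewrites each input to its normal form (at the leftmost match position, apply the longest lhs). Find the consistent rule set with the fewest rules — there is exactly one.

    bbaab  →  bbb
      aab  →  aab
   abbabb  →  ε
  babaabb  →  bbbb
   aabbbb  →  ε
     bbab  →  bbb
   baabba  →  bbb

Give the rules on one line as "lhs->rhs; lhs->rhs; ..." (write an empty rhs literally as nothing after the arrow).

  | bbaab => bbab => bbb
  | aab
  | abbabb => abb => ε
  | babaabb => bbaabb => bbabb => bbbb

abb->; ba->b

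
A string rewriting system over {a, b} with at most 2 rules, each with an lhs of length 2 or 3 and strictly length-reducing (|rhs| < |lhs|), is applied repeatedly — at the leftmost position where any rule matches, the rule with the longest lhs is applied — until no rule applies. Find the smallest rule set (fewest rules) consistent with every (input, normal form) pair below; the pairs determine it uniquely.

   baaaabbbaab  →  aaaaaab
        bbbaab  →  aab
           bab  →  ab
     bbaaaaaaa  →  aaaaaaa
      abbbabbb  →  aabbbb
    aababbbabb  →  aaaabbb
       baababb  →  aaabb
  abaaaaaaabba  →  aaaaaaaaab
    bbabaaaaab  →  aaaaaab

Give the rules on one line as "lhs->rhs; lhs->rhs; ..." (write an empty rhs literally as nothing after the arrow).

ba->a; bba->ab

  | baaaabbbaab => aaaabbbaab => aaaababab => aaaaabab => aaaaaab
  | bbbaab => babab => abab => aab
  | bab => ab
  | bbaaaaaaa => abaaaaaa => aaaaaaa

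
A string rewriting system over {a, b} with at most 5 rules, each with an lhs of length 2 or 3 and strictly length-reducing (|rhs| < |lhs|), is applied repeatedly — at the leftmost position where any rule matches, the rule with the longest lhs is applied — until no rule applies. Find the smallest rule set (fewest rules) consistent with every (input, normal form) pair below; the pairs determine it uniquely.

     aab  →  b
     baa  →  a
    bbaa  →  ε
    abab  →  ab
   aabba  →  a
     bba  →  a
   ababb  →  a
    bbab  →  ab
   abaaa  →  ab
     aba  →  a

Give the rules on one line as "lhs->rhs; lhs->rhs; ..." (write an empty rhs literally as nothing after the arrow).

aa->; aaa->ab; ba->; bb->

  | aab => b
  | baa => a
  | bbaa => aa => ε
  | abab => ab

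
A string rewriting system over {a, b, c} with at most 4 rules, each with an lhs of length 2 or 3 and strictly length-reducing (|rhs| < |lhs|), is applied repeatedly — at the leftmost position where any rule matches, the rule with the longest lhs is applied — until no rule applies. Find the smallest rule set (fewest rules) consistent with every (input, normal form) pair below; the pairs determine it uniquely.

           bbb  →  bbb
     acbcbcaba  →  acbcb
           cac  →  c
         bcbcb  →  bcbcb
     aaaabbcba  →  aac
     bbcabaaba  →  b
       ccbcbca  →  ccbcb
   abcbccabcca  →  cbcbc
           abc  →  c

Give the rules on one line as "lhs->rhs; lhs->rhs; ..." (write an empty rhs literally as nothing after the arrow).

  | bbb
  | acbcbcaba => acbcbba => acbcb
  | cac => c
  | bcbcb

ab->; ba->; ca->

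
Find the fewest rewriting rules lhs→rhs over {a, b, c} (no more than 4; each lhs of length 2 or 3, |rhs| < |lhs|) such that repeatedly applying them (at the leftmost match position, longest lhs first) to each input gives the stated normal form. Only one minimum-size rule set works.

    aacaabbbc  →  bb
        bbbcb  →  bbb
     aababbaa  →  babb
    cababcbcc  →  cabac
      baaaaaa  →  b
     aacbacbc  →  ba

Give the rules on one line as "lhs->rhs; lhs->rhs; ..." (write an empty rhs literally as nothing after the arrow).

  | aacaabbbc => caabbbc => cbbbc => bbbc => bb
  | bbbcb => bbb
  | aababbaa => babbaa => babb
  | cababcbcc => cababcc => cabac

aa->; bc->; cb->b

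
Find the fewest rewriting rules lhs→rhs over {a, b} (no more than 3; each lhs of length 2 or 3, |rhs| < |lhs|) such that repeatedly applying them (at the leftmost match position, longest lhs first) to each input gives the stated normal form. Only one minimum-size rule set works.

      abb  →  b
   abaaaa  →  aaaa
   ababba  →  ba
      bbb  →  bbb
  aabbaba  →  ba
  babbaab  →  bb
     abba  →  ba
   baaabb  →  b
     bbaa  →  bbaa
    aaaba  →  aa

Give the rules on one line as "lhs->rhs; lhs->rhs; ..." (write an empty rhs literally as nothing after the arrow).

  | abb => b
  | abaaaa => aaaa
  | ababba => abba => ba
  | bbb

aab->; ab->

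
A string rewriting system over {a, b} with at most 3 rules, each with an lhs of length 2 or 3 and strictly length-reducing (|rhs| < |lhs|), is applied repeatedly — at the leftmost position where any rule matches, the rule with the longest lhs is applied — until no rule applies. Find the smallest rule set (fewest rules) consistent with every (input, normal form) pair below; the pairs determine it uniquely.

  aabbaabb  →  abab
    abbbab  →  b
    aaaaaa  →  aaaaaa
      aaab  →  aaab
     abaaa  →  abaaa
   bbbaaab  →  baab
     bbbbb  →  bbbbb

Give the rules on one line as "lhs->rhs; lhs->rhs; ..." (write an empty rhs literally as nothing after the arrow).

abb->b; bba->

  | aabbaabb => abaabb => abab
  | abbbab => bbab => b
  | aaaaaa
  | aaab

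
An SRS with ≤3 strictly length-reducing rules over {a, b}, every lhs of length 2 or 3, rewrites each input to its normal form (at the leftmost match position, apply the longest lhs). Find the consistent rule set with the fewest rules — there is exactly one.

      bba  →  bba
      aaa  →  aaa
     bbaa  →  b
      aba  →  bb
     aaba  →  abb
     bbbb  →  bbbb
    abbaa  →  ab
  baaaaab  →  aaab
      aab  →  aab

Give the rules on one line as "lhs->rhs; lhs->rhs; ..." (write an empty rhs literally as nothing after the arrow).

aba->bb; baa->

  | bba
  | aaa
  | bbaa => b
  | aba => bb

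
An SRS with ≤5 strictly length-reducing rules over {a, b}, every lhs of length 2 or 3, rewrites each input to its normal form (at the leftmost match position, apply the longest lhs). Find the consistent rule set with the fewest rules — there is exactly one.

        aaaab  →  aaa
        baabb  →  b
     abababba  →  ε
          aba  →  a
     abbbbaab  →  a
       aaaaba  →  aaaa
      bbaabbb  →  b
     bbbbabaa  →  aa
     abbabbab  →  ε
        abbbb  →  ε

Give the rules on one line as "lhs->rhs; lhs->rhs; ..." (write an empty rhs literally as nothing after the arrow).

  | aaaab => aaa
  | baabb => abb => b
  | abababba => ababba => abba => ba => ε
  | aba => a

ab->; ba->; bb->; bbb->bb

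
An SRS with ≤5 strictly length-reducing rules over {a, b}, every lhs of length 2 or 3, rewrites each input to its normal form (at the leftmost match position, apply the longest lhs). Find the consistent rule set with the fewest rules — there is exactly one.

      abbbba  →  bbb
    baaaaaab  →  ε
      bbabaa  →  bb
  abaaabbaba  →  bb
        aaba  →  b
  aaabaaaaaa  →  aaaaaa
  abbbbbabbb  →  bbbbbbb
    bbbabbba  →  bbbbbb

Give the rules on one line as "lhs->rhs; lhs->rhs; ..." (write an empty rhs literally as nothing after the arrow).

  | abbbba => bbba => bbb
  | baaaaaab => aaaaab => aaab => ab => ε
  | bbabaa => bbbaa => bba => bb
  | abaaabbaba => aaabbaba => abbaba => baba => bba => bb

aab->b; ab->; ba->b; baa->a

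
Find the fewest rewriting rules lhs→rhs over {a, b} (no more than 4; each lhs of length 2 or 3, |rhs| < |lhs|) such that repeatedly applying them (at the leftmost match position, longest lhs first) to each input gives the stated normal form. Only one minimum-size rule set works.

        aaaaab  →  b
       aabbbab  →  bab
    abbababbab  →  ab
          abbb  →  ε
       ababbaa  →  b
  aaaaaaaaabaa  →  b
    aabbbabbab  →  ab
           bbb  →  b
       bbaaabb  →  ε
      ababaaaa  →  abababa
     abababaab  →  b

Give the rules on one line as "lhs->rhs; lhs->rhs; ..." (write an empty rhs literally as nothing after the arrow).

  | aaaaab => abaab => abb => b
  | aabbbab => bbbab => bab
  | abbababbab => bababbab => babbab => bbab => ab
  | abbb => bb => ε

aa->; aaa->ab; abb->b; bb->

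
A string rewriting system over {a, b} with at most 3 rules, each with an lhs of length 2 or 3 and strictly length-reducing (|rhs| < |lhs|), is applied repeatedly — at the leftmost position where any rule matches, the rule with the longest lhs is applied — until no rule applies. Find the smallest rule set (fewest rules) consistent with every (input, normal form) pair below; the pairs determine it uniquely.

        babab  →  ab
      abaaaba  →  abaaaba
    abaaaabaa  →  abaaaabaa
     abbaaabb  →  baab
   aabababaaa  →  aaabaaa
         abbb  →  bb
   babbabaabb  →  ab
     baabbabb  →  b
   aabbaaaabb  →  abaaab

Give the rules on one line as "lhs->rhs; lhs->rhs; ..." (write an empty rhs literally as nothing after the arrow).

  | babab => ab
  | abaaaba
  | abaaaabaa
  | abbaaabb => baaabb => baab

abb->b; bab->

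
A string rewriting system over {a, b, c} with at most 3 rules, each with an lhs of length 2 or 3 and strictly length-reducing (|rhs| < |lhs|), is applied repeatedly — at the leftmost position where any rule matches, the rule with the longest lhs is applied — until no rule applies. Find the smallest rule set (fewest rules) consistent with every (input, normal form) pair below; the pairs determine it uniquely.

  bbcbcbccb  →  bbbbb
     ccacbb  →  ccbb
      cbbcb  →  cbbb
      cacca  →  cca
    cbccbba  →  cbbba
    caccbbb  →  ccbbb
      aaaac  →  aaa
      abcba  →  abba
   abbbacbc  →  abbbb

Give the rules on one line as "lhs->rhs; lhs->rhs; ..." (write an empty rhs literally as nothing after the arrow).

ac->; bc->b

  | bbcbcbccb => bbbcbccb => bbbbccb => bbbbcb => bbbbb
  | ccacbb => ccbb
  | cbbcb => cbbb
  | cacca => cca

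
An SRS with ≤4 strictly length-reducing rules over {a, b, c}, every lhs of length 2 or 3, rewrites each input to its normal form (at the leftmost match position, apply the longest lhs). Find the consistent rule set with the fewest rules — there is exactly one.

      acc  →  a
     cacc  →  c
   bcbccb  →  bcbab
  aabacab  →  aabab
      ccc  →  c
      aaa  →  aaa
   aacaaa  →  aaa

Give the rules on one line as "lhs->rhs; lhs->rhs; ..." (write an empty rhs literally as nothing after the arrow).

ac->c; aca->cc; cc->a

  | acc => cc => a
  | cacc => ccc => ac => c
  | bcbccb => bcbab
  | aabacab => aabccb => aabab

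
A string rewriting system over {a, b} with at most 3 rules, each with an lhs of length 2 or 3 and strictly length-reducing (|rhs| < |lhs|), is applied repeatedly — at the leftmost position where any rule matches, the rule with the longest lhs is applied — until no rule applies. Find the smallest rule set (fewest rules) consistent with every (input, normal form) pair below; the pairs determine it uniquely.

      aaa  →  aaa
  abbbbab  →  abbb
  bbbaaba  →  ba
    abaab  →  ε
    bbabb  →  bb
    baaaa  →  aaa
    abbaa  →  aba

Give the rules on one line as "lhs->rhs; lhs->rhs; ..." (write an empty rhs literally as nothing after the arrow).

aab->; baa->a; bab->

  | aaa
  | abbbbab => abbb
  | bbbaaba => bbaba => ba
  | abaab => aab => ε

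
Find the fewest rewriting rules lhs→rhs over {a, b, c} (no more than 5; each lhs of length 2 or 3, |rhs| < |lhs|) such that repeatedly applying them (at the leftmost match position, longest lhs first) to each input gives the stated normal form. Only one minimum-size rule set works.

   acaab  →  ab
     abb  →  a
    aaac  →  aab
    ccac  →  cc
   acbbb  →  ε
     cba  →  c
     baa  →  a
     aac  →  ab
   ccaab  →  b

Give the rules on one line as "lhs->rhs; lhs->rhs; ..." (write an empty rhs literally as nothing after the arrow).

  | acaab => baab => ab
  | abb => a
  | aaac => aab
  | ccac => cc

ac->b; ba->; bb->; ca->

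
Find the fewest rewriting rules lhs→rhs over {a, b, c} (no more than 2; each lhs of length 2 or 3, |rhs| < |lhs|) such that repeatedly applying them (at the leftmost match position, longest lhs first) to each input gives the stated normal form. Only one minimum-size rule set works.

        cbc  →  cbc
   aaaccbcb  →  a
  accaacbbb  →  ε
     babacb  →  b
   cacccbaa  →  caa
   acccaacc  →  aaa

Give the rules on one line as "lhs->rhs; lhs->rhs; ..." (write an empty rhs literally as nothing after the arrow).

  | cbc
  | aaaccbcb => aaacbcb => aaabcb => aacb => aab => a
  | accaacbbb => acaacbbb => aaacbbb => aaabbb => aabb => ab => ε
  | babacb => bacb => bab => b

ab->; ac->a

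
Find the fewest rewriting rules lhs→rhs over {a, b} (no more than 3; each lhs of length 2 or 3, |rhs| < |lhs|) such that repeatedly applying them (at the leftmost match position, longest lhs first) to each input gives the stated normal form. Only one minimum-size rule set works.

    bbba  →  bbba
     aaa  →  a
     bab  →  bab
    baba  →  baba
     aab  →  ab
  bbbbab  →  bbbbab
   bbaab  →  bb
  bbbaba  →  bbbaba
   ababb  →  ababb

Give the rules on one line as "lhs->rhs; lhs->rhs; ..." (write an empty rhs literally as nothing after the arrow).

  | bbba
  | aaa => aa => a
  | bab
  | baba

aa->a; baa->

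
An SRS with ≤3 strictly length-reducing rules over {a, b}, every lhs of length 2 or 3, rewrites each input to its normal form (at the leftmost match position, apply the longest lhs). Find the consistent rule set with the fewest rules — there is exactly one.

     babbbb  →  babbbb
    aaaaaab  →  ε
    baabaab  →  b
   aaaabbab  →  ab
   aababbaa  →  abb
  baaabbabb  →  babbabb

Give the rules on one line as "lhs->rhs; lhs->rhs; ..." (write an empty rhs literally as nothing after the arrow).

aa->; aab->aa

  | babbbb
  | aaaaaab => aaaab => aab => aa => ε
  | baabaab => baaaab => baab => baa => b
  | aaaabbab => aabbab => aabab => aaab => ab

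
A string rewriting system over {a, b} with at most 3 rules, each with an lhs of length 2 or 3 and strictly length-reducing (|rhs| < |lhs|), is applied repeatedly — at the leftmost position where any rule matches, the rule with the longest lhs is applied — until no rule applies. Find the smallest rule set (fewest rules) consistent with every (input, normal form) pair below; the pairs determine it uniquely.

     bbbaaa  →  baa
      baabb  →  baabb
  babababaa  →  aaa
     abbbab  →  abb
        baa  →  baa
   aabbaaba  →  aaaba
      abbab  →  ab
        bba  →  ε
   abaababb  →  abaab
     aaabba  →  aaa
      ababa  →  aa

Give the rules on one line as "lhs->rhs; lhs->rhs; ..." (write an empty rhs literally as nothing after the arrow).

bab->; bba->

  | bbbaaa => baa
  | baabb
  | babababaa => ababaa => aaa
  | abbbab => abb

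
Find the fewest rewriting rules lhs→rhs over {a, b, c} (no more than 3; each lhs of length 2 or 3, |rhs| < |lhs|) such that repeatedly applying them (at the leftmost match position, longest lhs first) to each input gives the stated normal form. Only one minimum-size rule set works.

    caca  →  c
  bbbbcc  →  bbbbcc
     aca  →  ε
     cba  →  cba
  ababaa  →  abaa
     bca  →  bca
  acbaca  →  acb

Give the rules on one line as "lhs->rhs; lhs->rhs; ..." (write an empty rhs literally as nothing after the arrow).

  | caca => c
  | bbbbcc
  | aca => ε
  | cba

aca->; bab->b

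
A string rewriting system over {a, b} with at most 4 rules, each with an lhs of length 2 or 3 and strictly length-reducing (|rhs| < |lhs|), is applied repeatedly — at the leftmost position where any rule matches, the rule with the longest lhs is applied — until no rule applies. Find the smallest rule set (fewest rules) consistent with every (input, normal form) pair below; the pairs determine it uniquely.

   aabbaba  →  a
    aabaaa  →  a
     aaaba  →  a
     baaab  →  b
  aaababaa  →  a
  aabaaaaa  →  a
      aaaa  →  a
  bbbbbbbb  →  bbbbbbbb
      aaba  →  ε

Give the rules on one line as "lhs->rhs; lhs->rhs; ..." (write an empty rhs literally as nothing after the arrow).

aa->a; aaa->; aba->; ba->a

  | aabbaba => abbaba => ababa => ba => a
  | aabaaa => abaaa => aa => a
  | aaaba => ba => a
  | baaab => aaab => b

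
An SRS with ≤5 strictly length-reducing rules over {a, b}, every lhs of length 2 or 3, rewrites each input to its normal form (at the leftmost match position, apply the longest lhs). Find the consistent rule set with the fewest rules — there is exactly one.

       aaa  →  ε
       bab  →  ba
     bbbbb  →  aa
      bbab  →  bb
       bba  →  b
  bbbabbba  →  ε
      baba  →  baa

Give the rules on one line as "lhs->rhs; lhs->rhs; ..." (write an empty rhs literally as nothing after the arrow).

aaa->; ab->a; bba->b; bbb->aa

  | aaa => ε
  | bab => ba
  | bbbbb => aabb => aab => aa
  | bbab => bb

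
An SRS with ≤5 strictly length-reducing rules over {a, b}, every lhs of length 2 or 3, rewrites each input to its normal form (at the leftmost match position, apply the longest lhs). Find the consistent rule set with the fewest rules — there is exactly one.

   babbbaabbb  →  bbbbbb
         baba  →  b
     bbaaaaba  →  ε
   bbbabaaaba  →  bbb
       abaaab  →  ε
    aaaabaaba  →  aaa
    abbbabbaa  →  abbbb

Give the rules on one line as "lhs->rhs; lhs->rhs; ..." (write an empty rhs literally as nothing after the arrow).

aab->; ba->; baa->; bab->bb

  | babbbaabbb => bbbbaabbb => bbbbbb
  | baba => bba => b
  | bbaaaaba => baaba => ba => ε
  | bbbabaaaba => bbbbaaaba => bbbaba => bbbba => bbb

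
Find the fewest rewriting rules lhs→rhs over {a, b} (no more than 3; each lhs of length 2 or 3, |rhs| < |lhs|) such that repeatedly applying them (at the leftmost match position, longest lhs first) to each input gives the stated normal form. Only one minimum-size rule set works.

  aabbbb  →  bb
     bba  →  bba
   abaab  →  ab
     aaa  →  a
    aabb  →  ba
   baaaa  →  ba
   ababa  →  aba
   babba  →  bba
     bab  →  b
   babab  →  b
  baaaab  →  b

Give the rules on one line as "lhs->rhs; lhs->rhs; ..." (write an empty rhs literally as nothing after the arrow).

aa->a; abb->ba; bab->b

  | aabbbb => abbbb => babb => bb
  | bba
  | abaab => abab => ab
  | aaa => aa => a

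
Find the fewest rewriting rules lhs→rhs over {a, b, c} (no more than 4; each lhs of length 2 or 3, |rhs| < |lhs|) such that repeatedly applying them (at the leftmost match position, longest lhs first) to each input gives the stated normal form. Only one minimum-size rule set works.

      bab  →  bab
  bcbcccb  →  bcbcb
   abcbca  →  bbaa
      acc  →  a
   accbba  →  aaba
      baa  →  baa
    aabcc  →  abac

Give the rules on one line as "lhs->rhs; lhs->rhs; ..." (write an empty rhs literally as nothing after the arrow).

  | bab
  | bcbcccb => bcbcb
  | abcbca => babca => bbaa
  | acc => a

abc->ba; cc->; ccb->a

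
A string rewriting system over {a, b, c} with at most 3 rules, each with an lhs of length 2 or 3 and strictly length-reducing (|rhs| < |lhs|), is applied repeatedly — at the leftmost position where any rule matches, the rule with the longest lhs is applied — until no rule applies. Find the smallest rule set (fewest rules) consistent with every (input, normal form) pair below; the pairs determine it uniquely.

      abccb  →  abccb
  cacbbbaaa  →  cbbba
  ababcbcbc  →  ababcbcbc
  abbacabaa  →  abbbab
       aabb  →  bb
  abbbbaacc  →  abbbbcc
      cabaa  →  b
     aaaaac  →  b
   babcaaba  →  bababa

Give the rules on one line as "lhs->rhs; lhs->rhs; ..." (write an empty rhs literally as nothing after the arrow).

aa->; ac->b; ca->

  | abccb
  | cacbbbaaa => cbbbaaa => cbbba
  | ababcbcbc
  | abbacabaa => abbbabaa => abbbab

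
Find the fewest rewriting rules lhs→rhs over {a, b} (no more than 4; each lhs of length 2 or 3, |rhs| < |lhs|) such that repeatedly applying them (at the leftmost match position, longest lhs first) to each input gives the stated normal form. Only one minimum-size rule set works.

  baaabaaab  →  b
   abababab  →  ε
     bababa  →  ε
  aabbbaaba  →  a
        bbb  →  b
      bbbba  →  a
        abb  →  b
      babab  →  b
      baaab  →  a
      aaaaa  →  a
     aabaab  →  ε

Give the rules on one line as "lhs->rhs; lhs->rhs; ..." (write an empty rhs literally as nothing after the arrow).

aaa->b; ab->; ba->; bb->

  | baaabaaab => aabaaab => aaaab => bab => b
  | abababab => ababab => abab => ab => ε
  | bababa => baba => ba => ε
  | aabbbaaba => abbaaba => baaba => aba => a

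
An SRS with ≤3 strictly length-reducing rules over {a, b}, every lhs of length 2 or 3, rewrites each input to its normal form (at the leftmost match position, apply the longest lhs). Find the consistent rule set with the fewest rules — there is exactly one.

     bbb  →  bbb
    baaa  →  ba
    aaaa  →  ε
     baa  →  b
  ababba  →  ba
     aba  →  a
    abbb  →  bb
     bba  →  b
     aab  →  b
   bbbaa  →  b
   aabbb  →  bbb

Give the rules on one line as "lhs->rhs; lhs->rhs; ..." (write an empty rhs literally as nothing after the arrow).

aa->; ab->; bba->b

  | bbb
  | baaa => ba
  | aaaa => aa => ε
  | baa => b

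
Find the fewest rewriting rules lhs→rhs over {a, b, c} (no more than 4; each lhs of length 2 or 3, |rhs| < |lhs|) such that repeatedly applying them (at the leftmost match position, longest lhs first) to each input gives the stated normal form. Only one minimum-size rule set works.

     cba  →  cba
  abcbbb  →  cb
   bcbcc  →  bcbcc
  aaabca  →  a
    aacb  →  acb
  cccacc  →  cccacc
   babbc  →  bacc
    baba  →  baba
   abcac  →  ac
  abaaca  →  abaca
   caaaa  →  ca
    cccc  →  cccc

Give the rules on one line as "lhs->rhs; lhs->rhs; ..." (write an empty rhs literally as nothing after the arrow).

aa->a; abc->; bb->c

  | cba
  | abcbbb => bbb => cb
  | bcbcc
  | aaabca => aabca => abca => a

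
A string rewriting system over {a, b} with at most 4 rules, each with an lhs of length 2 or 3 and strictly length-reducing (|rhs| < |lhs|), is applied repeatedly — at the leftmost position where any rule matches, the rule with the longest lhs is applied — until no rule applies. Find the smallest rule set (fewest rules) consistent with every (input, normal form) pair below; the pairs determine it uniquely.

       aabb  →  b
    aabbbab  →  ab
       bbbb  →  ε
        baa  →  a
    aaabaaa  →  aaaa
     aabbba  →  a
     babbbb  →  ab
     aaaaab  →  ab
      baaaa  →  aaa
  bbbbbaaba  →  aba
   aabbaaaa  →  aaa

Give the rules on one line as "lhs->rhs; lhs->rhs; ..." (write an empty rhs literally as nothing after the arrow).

  | aabb => bbb => b
  | aabbbab => bbbbab => bbab => ab
  | bbbb => bb => ε
  | baa => a

aab->bb; baa->a; bab->a; bb->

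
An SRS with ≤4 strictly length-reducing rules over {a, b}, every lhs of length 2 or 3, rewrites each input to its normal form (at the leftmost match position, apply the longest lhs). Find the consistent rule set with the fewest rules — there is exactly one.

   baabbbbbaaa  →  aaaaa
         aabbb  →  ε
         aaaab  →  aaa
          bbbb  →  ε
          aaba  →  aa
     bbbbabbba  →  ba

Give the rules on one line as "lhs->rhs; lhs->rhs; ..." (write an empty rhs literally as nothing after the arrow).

  | baabbbbbaaa => abbbbbbaaa => babbbbaaa => bbabbaaa => bbbaaaa => aaaaa
  | aabbb => abab => ab => ε
  | aaaab => aaa
  | bbbb => ab => ε

ab->; abb->ba; baa->ab; bbb->a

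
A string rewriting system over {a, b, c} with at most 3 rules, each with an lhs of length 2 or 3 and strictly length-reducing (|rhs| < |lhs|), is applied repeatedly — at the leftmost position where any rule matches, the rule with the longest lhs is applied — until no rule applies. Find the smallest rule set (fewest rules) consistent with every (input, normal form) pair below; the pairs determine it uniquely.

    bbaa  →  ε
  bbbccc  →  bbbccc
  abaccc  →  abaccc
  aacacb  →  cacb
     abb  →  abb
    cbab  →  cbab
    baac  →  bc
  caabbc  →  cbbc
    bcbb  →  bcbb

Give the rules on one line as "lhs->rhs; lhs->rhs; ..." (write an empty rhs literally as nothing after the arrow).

aa->; bba->a

  | bbaa => aa => ε
  | bbbccc
  | abaccc
  | aacacb => cacb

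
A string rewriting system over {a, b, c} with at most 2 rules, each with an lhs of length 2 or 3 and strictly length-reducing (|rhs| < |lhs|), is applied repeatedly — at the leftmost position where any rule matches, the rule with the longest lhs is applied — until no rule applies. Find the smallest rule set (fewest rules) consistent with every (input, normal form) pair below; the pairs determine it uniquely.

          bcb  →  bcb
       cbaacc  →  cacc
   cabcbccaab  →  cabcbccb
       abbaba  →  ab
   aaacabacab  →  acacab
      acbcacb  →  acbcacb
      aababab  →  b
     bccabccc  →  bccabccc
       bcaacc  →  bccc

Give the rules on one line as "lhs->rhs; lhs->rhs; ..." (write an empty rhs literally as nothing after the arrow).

  | bcb
  | cbaacc => cacc
  | cabcbccaab => cabcbccb
  | abbaba => abba => ab

aa->; ba->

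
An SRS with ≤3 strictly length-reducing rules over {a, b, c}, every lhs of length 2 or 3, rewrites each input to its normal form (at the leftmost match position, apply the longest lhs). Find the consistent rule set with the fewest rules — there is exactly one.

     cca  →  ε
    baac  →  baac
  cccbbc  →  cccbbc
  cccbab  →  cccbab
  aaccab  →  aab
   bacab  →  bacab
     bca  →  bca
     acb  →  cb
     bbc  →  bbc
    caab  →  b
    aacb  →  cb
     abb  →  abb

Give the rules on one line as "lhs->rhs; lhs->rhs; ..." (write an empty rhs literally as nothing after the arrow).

acb->cb; caa->; cca->

  | cca => ε
  | baac
  | cccbbc
  | cccbab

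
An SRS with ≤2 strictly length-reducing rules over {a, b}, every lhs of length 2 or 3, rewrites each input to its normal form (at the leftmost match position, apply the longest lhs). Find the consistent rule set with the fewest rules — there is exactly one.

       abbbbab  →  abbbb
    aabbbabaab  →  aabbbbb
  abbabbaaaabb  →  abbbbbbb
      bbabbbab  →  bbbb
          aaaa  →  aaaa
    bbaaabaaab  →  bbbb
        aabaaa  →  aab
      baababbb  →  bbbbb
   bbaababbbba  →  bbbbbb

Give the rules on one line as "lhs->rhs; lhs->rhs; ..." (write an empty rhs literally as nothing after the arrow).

  | abbbbab => abbbb
  | aabbbabaab => aabbbaab => aabbbbb
  | abbabbaaaabb => abbbaaaabb => abbbbaabb => abbbbbbb
  | bbabbbab => bbbbab => bbbb

ba->; baa->bb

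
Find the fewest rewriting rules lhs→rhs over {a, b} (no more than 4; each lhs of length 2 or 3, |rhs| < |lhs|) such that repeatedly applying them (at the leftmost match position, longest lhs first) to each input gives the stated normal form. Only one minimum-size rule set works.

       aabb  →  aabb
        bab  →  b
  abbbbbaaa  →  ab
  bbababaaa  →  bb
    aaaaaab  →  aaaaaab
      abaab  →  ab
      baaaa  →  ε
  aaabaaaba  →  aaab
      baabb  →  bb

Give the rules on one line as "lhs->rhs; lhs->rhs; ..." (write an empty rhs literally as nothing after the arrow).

ba->; baa->bb; bba->b; bbb->b

  | aabb
  | bab => b
  | abbbbbaaa => abbbaaa => abaaa => abba => ab
  | bbababaaa => bbabaaa => bbaaa => baa => bb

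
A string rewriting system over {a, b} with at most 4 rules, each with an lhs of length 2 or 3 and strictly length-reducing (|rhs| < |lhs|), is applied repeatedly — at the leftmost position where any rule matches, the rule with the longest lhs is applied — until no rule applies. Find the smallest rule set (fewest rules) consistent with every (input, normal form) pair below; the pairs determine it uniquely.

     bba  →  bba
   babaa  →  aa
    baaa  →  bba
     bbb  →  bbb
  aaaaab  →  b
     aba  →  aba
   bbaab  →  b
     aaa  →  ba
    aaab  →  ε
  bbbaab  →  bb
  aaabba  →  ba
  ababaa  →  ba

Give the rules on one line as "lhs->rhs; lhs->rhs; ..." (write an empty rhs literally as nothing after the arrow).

aaa->ba; aab->ab; bab->

  | bba
  | babaa => aa
  | baaa => bba
  | bbb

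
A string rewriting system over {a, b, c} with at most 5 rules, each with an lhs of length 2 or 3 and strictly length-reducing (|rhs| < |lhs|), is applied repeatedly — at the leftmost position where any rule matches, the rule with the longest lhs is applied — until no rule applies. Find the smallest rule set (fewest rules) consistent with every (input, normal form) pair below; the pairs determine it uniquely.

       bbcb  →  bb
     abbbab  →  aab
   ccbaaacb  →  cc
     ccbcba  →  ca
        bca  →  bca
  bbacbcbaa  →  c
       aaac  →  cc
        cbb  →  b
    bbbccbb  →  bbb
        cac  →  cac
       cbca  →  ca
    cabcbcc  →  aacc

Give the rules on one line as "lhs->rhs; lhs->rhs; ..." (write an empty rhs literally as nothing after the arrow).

aaa->c; ba->a; cab->aa; cb->

  | bbcb => bb
  | abbbab => abbab => abab => aab
  | ccbaaacb => caaacb => cccb => cc
  | ccbcba => ccba => ca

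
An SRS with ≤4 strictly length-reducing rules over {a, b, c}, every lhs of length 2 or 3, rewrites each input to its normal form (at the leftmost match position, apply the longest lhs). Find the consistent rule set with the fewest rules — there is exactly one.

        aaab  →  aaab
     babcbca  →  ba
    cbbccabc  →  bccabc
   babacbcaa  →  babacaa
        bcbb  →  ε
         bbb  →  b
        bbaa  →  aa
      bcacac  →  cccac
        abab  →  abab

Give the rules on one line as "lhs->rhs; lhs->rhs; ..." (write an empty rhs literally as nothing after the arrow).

  | aaab
  | babcbca => babca => bacc => ba
  | cbbccabc => bccabc
  | babacbcaa => babacaa

acc->a; bb->; bca->cc; cb->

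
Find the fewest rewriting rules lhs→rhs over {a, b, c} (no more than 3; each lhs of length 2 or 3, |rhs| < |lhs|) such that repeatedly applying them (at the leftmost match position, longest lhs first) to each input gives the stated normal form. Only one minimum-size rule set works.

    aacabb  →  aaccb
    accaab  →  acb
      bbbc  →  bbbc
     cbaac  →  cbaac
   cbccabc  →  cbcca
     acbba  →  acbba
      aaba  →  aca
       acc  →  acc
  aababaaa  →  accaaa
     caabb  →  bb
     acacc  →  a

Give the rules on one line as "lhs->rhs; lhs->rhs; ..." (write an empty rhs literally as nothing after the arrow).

  | aacabb => aaccb
  | accaab => accac => acb
  | bbbc
  | cbaac

ab->c; abc->a; cac->b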